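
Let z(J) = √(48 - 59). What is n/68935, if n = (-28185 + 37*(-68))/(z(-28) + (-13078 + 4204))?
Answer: 16025922/319322681785 + 30701*I*√11/5428485590345 ≈ 5.0187e-5 + 1.8757e-8*I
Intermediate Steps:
z(J) = I*√11 (z(J) = √(-11) = I*√11)
n = -30701/(-8874 + I*√11) (n = (-28185 + 37*(-68))/(I*√11 + (-13078 + 4204)) = (-28185 - 2516)/(I*√11 - 8874) = -30701/(-8874 + I*√11) ≈ 3.4597 + 0.001293*I)
n/68935 = (272440674/78747887 + 30701*I*√11/78747887)/68935 = (272440674/78747887 + 30701*I*√11/78747887)*(1/68935) = 16025922/319322681785 + 30701*I*√11/5428485590345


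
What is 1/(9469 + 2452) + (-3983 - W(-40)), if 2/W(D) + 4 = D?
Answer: -1044577603/262262 ≈ -3983.0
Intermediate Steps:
W(D) = 2/(-4 + D)
1/(9469 + 2452) + (-3983 - W(-40)) = 1/(9469 + 2452) + (-3983 - 2/(-4 - 40)) = 1/11921 + (-3983 - 2/(-44)) = 1/11921 + (-3983 - 2*(-1)/44) = 1/11921 + (-3983 - 1*(-1/22)) = 1/11921 + (-3983 + 1/22) = 1/11921 - 87625/22 = -1044577603/262262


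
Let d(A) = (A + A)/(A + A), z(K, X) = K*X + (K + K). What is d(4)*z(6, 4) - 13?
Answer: 23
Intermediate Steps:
z(K, X) = 2*K + K*X (z(K, X) = K*X + 2*K = 2*K + K*X)
d(A) = 1 (d(A) = (2*A)/((2*A)) = (2*A)*(1/(2*A)) = 1)
d(4)*z(6, 4) - 13 = 1*(6*(2 + 4)) - 13 = 1*(6*6) - 13 = 1*36 - 13 = 36 - 13 = 23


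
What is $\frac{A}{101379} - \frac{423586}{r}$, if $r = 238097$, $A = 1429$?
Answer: $- \frac{42602484481}{24138035763} \approx -1.765$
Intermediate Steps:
$\frac{A}{101379} - \frac{423586}{r} = \frac{1429}{101379} - \frac{423586}{238097} = - \frac{42602484481}{24138035763}$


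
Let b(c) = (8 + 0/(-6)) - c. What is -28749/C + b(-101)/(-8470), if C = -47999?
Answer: 34038877/58078790 ≈ 0.58608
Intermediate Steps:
b(c) = 8 - c (b(c) = (8 - ⅙*0) - c = (8 + 0) - c = 8 - c)
-28749/C + b(-101)/(-8470) = -28749/(-47999) + (8 - 1*(-101))/(-8470) = -28749*(-1/47999) + (8 + 101)*(-1/8470) = 4107/6857 + 109*(-1/8470) = 4107/6857 - 109/8470 = 34038877/58078790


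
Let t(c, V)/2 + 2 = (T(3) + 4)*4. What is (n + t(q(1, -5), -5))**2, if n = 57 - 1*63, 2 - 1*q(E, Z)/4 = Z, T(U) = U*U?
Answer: 8836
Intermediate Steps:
T(U) = U**2
q(E, Z) = 8 - 4*Z
n = -6 (n = 57 - 63 = -6)
t(c, V) = 100 (t(c, V) = -4 + 2*((3**2 + 4)*4) = -4 + 2*((9 + 4)*4) = -4 + 2*(13*4) = -4 + 2*52 = -4 + 104 = 100)
(n + t(q(1, -5), -5))**2 = (-6 + 100)**2 = 94**2 = 8836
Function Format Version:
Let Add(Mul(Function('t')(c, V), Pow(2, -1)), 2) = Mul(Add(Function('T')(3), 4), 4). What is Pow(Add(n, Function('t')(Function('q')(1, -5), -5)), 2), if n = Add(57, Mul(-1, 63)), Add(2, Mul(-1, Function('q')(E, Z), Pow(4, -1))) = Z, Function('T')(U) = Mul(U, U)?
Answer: 8836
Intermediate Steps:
Function('T')(U) = Pow(U, 2)
Function('q')(E, Z) = Add(8, Mul(-4, Z))
n = -6 (n = Add(57, -63) = -6)
Function('t')(c, V) = 100 (Function('t')(c, V) = Add(-4, Mul(2, Mul(Add(Pow(3, 2), 4), 4))) = Add(-4, Mul(2, Mul(Add(9, 4), 4))) = Add(-4, Mul(2, Mul(13, 4))) = Add(-4, Mul(2, 52)) = Add(-4, 104) = 100)
Pow(Add(n, Function('t')(Function('q')(1, -5), -5)), 2) = Pow(Add(-6, 100), 2) = Pow(94, 2) = 8836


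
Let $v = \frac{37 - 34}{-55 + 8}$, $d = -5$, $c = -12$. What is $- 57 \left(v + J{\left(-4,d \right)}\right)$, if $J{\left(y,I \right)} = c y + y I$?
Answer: $- \frac{182001}{47} \approx -3872.4$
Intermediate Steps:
$J{\left(y,I \right)} = - 12 y + I y$ ($J{\left(y,I \right)} = - 12 y + y I = - 12 y + I y$)
$v = - \frac{3}{47}$ ($v = \frac{3}{-47} = 3 \left(- \frac{1}{47}\right) = - \frac{3}{47} \approx -0.06383$)
$- 57 \left(v + J{\left(-4,d \right)}\right) = - 57 \left(- \frac{3}{47} - 4 \left(-12 - 5\right)\right) = - 57 \left(- \frac{3}{47} - -68\right) = - 57 \left(- \frac{3}{47} + 68\right) = \left(-57\right) \frac{3193}{47} = - \frac{182001}{47}$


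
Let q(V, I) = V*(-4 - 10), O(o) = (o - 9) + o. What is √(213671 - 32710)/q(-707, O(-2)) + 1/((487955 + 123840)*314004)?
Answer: 1/192106077180 + √180961/9898 ≈ 0.042978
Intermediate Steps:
O(o) = -9 + 2*o (O(o) = (-9 + o) + o = -9 + 2*o)
q(V, I) = -14*V (q(V, I) = V*(-14) = -14*V)
√(213671 - 32710)/q(-707, O(-2)) + 1/((487955 + 123840)*314004) = √(213671 - 32710)/((-14*(-707))) + 1/((487955 + 123840)*314004) = √180961/9898 + (1/314004)/611795 = √180961*(1/9898) + (1/611795)*(1/314004) = √180961/9898 + 1/192106077180 = 1/192106077180 + √180961/9898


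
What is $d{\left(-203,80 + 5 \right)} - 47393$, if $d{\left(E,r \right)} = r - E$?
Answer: $-47105$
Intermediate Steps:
$d{\left(-203,80 + 5 \right)} - 47393 = \left(\left(80 + 5\right) - -203\right) - 47393 = \left(85 + 203\right) - 47393 = 288 - 47393 = -47105$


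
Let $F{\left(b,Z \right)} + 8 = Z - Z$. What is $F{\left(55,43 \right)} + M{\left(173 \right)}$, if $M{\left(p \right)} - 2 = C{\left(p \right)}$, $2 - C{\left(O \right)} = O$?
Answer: $-177$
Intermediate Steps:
$F{\left(b,Z \right)} = -8$ ($F{\left(b,Z \right)} = -8 + \left(Z - Z\right) = -8 + 0 = -8$)
$C{\left(O \right)} = 2 - O$
$M{\left(p \right)} = 4 - p$ ($M{\left(p \right)} = 2 - \left(-2 + p\right) = 4 - p$)
$F{\left(55,43 \right)} + M{\left(173 \right)} = -8 + \left(4 - 173\right) = -8 - 169 = -177$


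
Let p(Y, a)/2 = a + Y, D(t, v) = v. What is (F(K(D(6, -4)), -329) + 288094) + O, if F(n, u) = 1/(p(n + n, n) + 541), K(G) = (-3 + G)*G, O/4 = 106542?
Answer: 506411759/709 ≈ 7.1426e+5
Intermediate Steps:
O = 426168 (O = 4*106542 = 426168)
p(Y, a) = 2*Y + 2*a (p(Y, a) = 2*(a + Y) = 2*(Y + a) = 2*Y + 2*a)
K(G) = G*(-3 + G)
F(n, u) = 1/(541 + 6*n) (F(n, u) = 1/((2*(n + n) + 2*n) + 541) = 1/((2*(2*n) + 2*n) + 541) = 1/((4*n + 2*n) + 541) = 1/(6*n + 541) = 1/(541 + 6*n))
(F(K(D(6, -4)), -329) + 288094) + O = (1/(541 + 6*(-4*(-3 - 4))) + 288094) + 426168 = (1/(541 + 6*(-4*(-7))) + 288094) + 426168 = (1/(541 + 6*28) + 288094) + 426168 = (1/(541 + 168) + 288094) + 426168 = (1/709 + 288094) + 426168 = 204258647/709 + 426168 = 506411759/709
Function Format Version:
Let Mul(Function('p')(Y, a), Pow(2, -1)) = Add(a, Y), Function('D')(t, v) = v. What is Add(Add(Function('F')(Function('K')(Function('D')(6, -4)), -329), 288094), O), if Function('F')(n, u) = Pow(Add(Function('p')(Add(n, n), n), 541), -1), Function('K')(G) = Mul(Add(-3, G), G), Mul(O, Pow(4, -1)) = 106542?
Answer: Rational(506411759, 709) ≈ 7.1426e+5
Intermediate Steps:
O = 426168 (O = Mul(4, 106542) = 426168)
Function('p')(Y, a) = Add(Mul(2, Y), Mul(2, a)) (Function('p')(Y, a) = Mul(2, Add(a, Y)) = Mul(2, Add(Y, a)) = Add(Mul(2, Y), Mul(2, a)))
Function('K')(G) = Mul(G, Add(-3, G))
Function('F')(n, u) = Pow(Add(541, Mul(6, n)), -1) (Function('F')(n, u) = Pow(Add(Add(Mul(2, Add(n, n)), Mul(2, n)), 541), -1) = Pow(Add(Add(Mul(2, Mul(2, n)), Mul(2, n)), 541), -1) = Pow(Add(Add(Mul(4, n), Mul(2, n)), 541), -1) = Pow(Add(Mul(6, n), 541), -1) = Pow(Add(541, Mul(6, n)), -1))
Add(Add(Function('F')(Function('K')(Function('D')(6, -4)), -329), 288094), O) = Add(Add(Pow(Add(541, Mul(6, Mul(-4, Add(-3, -4)))), -1), 288094), 426168) = Add(Add(Pow(Add(541, Mul(6, Mul(-4, -7))), -1), 288094), 426168) = Add(Add(Pow(Add(541, Mul(6, 28)), -1), 288094), 426168) = Add(Add(Pow(Add(541, 168), -1), 288094), 426168) = Add(Add(Pow(709, -1), 288094), 426168) = Add(Add(Rational(1, 709), 288094), 426168) = Add(Rational(204258647, 709), 426168) = Rational(506411759, 709)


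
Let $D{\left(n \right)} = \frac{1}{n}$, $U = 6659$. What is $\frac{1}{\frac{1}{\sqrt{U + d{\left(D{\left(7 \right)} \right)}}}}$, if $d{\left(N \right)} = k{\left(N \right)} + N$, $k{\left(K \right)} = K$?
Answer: $\frac{\sqrt{326305}}{7} \approx 81.604$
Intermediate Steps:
$d{\left(N \right)} = 2 N$ ($d{\left(N \right)} = N + N = 2 N$)
$\frac{1}{\frac{1}{\sqrt{U + d{\left(D{\left(7 \right)} \right)}}}} = \frac{1}{\frac{1}{\sqrt{6659 + \frac{2}{7}}}} = \frac{1}{\frac{1}{\sqrt{\frac{46615}{7}}}} = \frac{1}{\frac{1}{\frac{1}{7} \sqrt{326305}}} = \frac{1}{\frac{1}{46615} \sqrt{326305}} = \frac{\sqrt{326305}}{7}$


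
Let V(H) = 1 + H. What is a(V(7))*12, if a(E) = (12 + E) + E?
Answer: 336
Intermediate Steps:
a(E) = 12 + 2*E
a(V(7))*12 = (12 + 2*(1 + 7))*12 = (12 + 2*8)*12 = (12 + 16)*12 = 28*12 = 336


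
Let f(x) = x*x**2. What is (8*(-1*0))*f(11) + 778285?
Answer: 778285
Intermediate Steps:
f(x) = x**3
(8*(-1*0))*f(11) + 778285 = (8*(-1*0))*11**3 + 778285 = (8*0)*1331 + 778285 = 0*1331 + 778285 = 0 + 778285 = 778285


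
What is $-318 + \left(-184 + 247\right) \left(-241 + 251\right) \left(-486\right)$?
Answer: $-306498$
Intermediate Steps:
$-318 + \left(-184 + 247\right) \left(-241 + 251\right) \left(-486\right) = -318 + 63 \cdot 10 \left(-486\right) = -318 + 630 \left(-486\right) = -318 - 306180 = -306498$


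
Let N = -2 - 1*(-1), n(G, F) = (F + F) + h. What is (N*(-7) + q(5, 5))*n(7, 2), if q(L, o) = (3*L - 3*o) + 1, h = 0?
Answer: 32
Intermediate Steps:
q(L, o) = 1 - 3*o + 3*L (q(L, o) = (-3*o + 3*L) + 1 = 1 - 3*o + 3*L)
n(G, F) = 2*F (n(G, F) = (F + F) + 0 = 2*F + 0 = 2*F)
N = -1 (N = -2 + 1 = -1)
(N*(-7) + q(5, 5))*n(7, 2) = (-1*(-7) + (1 - 3*5 + 3*5))*(2*2) = (7 + (1 - 15 + 15))*4 = (7 + 1)*4 = 8*4 = 32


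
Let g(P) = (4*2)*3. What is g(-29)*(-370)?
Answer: -8880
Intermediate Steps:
g(P) = 24 (g(P) = 8*3 = 24)
g(-29)*(-370) = 24*(-370) = -8880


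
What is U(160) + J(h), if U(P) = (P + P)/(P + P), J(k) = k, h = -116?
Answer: -115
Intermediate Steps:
U(P) = 1 (U(P) = (2*P)/((2*P)) = (2*P)*(1/(2*P)) = 1)
U(160) + J(h) = 1 - 116 = -115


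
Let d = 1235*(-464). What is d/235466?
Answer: -286520/117733 ≈ -2.4336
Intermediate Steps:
d = -573040
d/235466 = -573040/235466 = -573040*1/235466 = -286520/117733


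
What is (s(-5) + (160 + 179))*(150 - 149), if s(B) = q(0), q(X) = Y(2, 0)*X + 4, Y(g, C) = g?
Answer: 343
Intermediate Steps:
q(X) = 4 + 2*X (q(X) = 2*X + 4 = 4 + 2*X)
s(B) = 4 (s(B) = 4 + 2*0 = 4 + 0 = 4)
(s(-5) + (160 + 179))*(150 - 149) = (4 + (160 + 179))*(150 - 149) = (4 + 339)*1 = 343*1 = 343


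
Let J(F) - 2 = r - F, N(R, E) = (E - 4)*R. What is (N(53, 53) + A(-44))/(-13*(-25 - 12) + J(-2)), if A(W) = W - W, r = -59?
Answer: 2597/426 ≈ 6.0962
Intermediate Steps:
A(W) = 0
N(R, E) = R*(-4 + E) (N(R, E) = (-4 + E)*R = R*(-4 + E))
J(F) = -57 - F (J(F) = 2 + (-59 - F) = -57 - F)
(N(53, 53) + A(-44))/(-13*(-25 - 12) + J(-2)) = (53*(-4 + 53) + 0)/(-13*(-25 - 12) + (-57 - 1*(-2))) = (53*49 + 0)/(-13*(-37) + (-57 + 2)) = (2597 + 0)/(481 - 55) = 2597/426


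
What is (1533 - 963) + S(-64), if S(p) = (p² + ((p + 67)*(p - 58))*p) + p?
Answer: 28026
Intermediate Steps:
S(p) = p + p² + p*(-58 + p)*(67 + p) (S(p) = (p² + ((67 + p)*(-58 + p))*p) + p = (p² + ((-58 + p)*(67 + p))*p) + p = (p² + p*(-58 + p)*(67 + p)) + p = p + p² + p*(-58 + p)*(67 + p))
(1533 - 963) + S(-64) = (1533 - 963) - 64*(-3885 + (-64)² + 10*(-64)) = 570 - 64*(-3885 + 4096 - 640) = 570 - 64*(-429) = 570 + 27456 = 28026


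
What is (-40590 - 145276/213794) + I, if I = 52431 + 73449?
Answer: 9117172492/106897 ≈ 85289.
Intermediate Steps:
I = 125880
(-40590 - 145276/213794) + I = (-40590 - 145276/213794) + 125880 = (-40590 - 145276*1/213794) + 125880 = (-40590 - 72638/106897) + 125880 = -4339021868/106897 + 125880 = 9117172492/106897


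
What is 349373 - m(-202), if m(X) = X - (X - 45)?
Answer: 349328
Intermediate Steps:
m(X) = 45 (m(X) = X - (-45 + X) = X + (45 - X) = 45)
349373 - m(-202) = 349373 - 1*45 = 349373 - 45 = 349328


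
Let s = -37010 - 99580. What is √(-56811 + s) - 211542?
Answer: -211542 + 3*I*√21489 ≈ -2.1154e+5 + 439.77*I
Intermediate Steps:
s = -136590
√(-56811 + s) - 211542 = √(-56811 - 136590) - 211542 = √(-193401) - 211542 = 3*I*√21489 - 211542 = -211542 + 3*I*√21489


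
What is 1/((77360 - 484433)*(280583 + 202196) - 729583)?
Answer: -1/196527025450 ≈ -5.0884e-12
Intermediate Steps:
1/((77360 - 484433)*(280583 + 202196) - 729583) = 1/(-407073*482779 - 729583) = 1/(-196526295867 - 729583) = 1/(-196527025450) = -1/196527025450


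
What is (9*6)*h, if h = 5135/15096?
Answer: 46215/2516 ≈ 18.368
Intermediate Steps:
h = 5135/15096 (h = 5135*(1/15096) = 5135/15096 ≈ 0.34016)
(9*6)*h = (9*6)*(5135/15096) = 54*(5135/15096) = 46215/2516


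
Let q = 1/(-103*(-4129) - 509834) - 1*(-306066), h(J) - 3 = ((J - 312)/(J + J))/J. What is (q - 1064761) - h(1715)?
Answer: -377333519001306591/497343500150 ≈ -7.5870e+5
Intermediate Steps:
h(J) = 3 + (-312 + J)/(2*J²) (h(J) = 3 + ((J - 312)/(J + J))/J = 3 + ((-312 + J)/((2*J)))/J = 3 + ((-312 + J)*(1/(2*J)))/J = 3 + ((-312 + J)/(2*J))/J = 3 + (-312 + J)/(2*J²))
q = 25876962101/84547 (q = 1/(425287 - 509834) + 306066 = 1/(-84547) + 306066 = -1/84547 + 306066 = 25876962101/84547 ≈ 3.0607e+5)
(q - 1064761) - h(1715) = (25876962101/84547 - 1064761) - (3 + (½)/1715 - 156/1715²) = -64145386166/84547 - (3 + (½)*(1/1715) - 156*1/2941225) = -64145386166/84547 - (3 + 1/3430 - 156/2941225) = -64145386166/84547 - 1*17648753/5882450 = -64145386166/84547 - 17648753/5882450 = -377333519001306591/497343500150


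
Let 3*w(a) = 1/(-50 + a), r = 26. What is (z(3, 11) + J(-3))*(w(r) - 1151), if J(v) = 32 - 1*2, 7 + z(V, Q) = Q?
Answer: -1408841/36 ≈ -39135.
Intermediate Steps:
z(V, Q) = -7 + Q
w(a) = 1/(3*(-50 + a))
J(v) = 30 (J(v) = 32 - 2 = 30)
(z(3, 11) + J(-3))*(w(r) - 1151) = ((-7 + 11) + 30)*(1/(3*(-50 + 26)) - 1151) = (4 + 30)*((⅓)/(-24) - 1151) = 34*((⅓)*(-1/24) - 1151) = 34*(-1/72 - 1151) = 34*(-82873/72) = -1408841/36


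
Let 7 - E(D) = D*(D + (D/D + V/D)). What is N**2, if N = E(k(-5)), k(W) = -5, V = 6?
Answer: 361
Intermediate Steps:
E(D) = 7 - D*(1 + D + 6/D) (E(D) = 7 - D*(D + (D/D + 6/D)) = 7 - D*(D + (1 + 6/D)) = 7 - D*(1 + D + 6/D))
N = -19 (N = 1 - 1*(-5) - 1*(-5)**2 = 1 + 5 - 1*25 = 1 + 5 - 25 = -19)
N**2 = (-19)**2 = 361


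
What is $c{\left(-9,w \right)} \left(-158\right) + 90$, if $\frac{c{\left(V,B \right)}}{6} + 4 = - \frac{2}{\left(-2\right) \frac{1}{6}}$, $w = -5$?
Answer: $-1806$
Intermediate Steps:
$c{\left(V,B \right)} = 12$ ($c{\left(V,B \right)} = -24 + 6 \left(- \frac{2}{\left(-2\right) \frac{1}{6}}\right) = -24 + 6 \left(- \frac{2}{- \frac{1}{3}}\right) = -24 + 6 \left(\left(-2\right) \left(-3\right)\right) = -24 + 6 \cdot 6 = -24 + 36 = 12$)
$c{\left(-9,w \right)} \left(-158\right) + 90 = 12 \left(-158\right) + 90 = -1896 + 90 = -1806$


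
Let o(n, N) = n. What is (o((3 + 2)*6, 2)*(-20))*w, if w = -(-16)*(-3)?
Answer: 28800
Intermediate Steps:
w = -48 (w = -2*24 = -48)
(o((3 + 2)*6, 2)*(-20))*w = (((3 + 2)*6)*(-20))*(-48) = ((5*6)*(-20))*(-48) = (30*(-20))*(-48) = -600*(-48) = 28800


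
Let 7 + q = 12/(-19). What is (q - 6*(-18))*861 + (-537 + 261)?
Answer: 1636683/19 ≈ 86141.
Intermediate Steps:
q = -145/19 (q = -7 + 12/(-19) = -7 + 12*(-1/19) = -7 - 12/19 = -145/19 ≈ -7.6316)
(q - 6*(-18))*861 + (-537 + 261) = (-145/19 - 6*(-18))*861 + (-537 + 261) = (-145/19 + 108)*861 - 276 = (1907/19)*861 - 276 = 1641927/19 - 276 = 1636683/19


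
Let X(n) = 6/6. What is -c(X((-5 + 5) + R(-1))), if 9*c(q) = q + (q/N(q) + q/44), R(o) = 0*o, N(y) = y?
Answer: -89/396 ≈ -0.22475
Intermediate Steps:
R(o) = 0
X(n) = 1 (X(n) = 6*(1/6) = 1)
c(q) = 1/9 + 5*q/44 (c(q) = (q + (q/q + q/44))/9 = (q + (1 + q*(1/44)))/9 = (q + (1 + q/44))/9 = (1 + 45*q/44)/9 = 1/9 + 5*q/44)
-c(X((-5 + 5) + R(-1))) = -(1/9 + (5/44)*1) = -(1/9 + 5/44) = -1*89/396 = -89/396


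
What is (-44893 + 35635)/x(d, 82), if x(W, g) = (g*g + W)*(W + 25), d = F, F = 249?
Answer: -4629/955301 ≈ -0.0048456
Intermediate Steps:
d = 249
x(W, g) = (25 + W)*(W + g**2) (x(W, g) = (g**2 + W)*(25 + W) = (W + g**2)*(25 + W) = (25 + W)*(W + g**2))
(-44893 + 35635)/x(d, 82) = (-44893 + 35635)/(249**2 + 25*249 + 25*82**2 + 249*82**2) = -9258/(62001 + 6225 + 25*6724 + 249*6724) = -9258/(62001 + 6225 + 168100 + 1674276) = -9258/1910602 = -9258*1/1910602 = -4629/955301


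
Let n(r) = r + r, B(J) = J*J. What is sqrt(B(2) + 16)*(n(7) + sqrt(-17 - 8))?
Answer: sqrt(5)*(28 + 10*I) ≈ 62.61 + 22.361*I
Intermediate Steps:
B(J) = J**2
n(r) = 2*r
sqrt(B(2) + 16)*(n(7) + sqrt(-17 - 8)) = sqrt(2**2 + 16)*(2*7 + sqrt(-17 - 8)) = sqrt(4 + 16)*(14 + sqrt(-25)) = sqrt(20)*(14 + 5*I) = (2*sqrt(5))*(14 + 5*I) = 2*sqrt(5)*(14 + 5*I)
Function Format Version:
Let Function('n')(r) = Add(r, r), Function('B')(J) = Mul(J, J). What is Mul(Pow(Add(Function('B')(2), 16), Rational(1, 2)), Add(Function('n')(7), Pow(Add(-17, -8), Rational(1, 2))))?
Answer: Mul(Pow(5, Rational(1, 2)), Add(28, Mul(10, I))) ≈ Add(62.610, Mul(22.361, I))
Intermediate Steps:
Function('B')(J) = Pow(J, 2)
Function('n')(r) = Mul(2, r)
Mul(Pow(Add(Function('B')(2), 16), Rational(1, 2)), Add(Function('n')(7), Pow(Add(-17, -8), Rational(1, 2)))) = Mul(Pow(Add(Pow(2, 2), 16), Rational(1, 2)), Add(Mul(2, 7), Pow(Add(-17, -8), Rational(1, 2)))) = Mul(Pow(Add(4, 16), Rational(1, 2)), Add(14, Pow(-25, Rational(1, 2)))) = Mul(Pow(20, Rational(1, 2)), Add(14, Mul(5, I))) = Mul(Mul(2, Pow(5, Rational(1, 2))), Add(14, Mul(5, I))) = Mul(2, Pow(5, Rational(1, 2)), Add(14, Mul(5, I)))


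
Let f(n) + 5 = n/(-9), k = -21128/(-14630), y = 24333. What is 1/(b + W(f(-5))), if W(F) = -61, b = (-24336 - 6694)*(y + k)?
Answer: -77/58142535463 ≈ -1.3243e-9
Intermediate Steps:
k = 556/385 (k = -21128*(-1/14630) = 556/385 ≈ 1.4442)
f(n) = -5 - n/9 (f(n) = -5 + n/(-9) = -5 + n*(-⅑) = -5 - n/9)
b = -58142530766/77 (b = (-24336 - 6694)*(24333 + 556/385) = -31030*9368761/385 = -58142530766/77 ≈ -7.5510e+8)
1/(b + W(f(-5))) = 1/(-58142530766/77 - 61) = 1/(-58142535463/77) = -77/58142535463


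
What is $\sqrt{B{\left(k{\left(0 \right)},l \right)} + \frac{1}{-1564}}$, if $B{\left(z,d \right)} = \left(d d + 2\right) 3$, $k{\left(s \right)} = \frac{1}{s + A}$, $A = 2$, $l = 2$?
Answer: $\frac{\sqrt{11007041}}{782} \approx 4.2426$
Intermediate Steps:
$k{\left(s \right)} = \frac{1}{2 + s}$ ($k{\left(s \right)} = \frac{1}{s + 2} = \frac{1}{2 + s}$)
$B{\left(z,d \right)} = 6 + 3 d^{2}$ ($B{\left(z,d \right)} = \left(d^{2} + 2\right) 3 = \left(2 + d^{2}\right) 3 = 6 + 3 d^{2}$)
$\sqrt{B{\left(k{\left(0 \right)},l \right)} + \frac{1}{-1564}} = \sqrt{\left(6 + 3 \cdot 2^{2}\right) + \frac{1}{-1564}} = \sqrt{\left(6 + 3 \cdot 4\right) - \frac{1}{1564}} = \sqrt{\left(6 + 12\right) - \frac{1}{1564}} = \sqrt{18 - \frac{1}{1564}} = \sqrt{\frac{28151}{1564}} = \frac{\sqrt{11007041}}{782}$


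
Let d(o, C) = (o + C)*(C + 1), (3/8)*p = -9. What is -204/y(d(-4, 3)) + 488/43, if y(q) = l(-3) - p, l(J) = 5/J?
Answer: 6380/2881 ≈ 2.2145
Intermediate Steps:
p = -24 (p = (8/3)*(-9) = -24)
d(o, C) = (1 + C)*(C + o) (d(o, C) = (C + o)*(1 + C) = (1 + C)*(C + o))
y(q) = 67/3 (y(q) = 5/(-3) - 1*(-24) = 5*(-1/3) + 24 = -5/3 + 24 = 67/3)
-204/y(d(-4, 3)) + 488/43 = -204/67/3 + 488/43 = -204*3/67 + 488*(1/43) = -612/67 + 488/43 = 6380/2881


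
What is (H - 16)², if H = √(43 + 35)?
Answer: (16 - √78)² ≈ 51.384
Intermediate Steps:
H = √78 ≈ 8.8318
(H - 16)² = (√78 - 16)² = (-16 + √78)²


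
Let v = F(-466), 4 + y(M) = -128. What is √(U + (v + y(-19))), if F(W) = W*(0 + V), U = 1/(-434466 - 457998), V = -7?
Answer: √155813745741501/223116 ≈ 55.946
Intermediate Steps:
y(M) = -132 (y(M) = -4 - 128 = -132)
U = -1/892464 (U = 1/(-892464) = -1/892464 ≈ -1.1205e-6)
F(W) = -7*W (F(W) = W*(0 - 7) = W*(-7) = -7*W)
v = 3262 (v = -7*(-466) = 3262)
√(U + (v + y(-19))) = √(-1/892464 + (3262 - 132)) = √(-1/892464 + 3130) = √(2793412319/892464) = √155813745741501/223116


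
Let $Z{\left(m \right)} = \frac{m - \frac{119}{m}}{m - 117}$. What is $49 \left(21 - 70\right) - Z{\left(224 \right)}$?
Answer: $- \frac{8228175}{3424} \approx -2403.1$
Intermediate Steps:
$Z{\left(m \right)} = \frac{m - \frac{119}{m}}{-117 + m}$
$49 \left(21 - 70\right) - Z{\left(224 \right)} = 49 \left(21 - 70\right) - \frac{-119 + 224^{2}}{224 \left(-117 + 224\right)} = 49 \left(-49\right) - \frac{-119 + 50176}{224 \cdot 107} = -2401 - \frac{1}{224} \cdot \frac{1}{107} \cdot 50057 = -2401 - \frac{7151}{3424} = - \frac{8228175}{3424}$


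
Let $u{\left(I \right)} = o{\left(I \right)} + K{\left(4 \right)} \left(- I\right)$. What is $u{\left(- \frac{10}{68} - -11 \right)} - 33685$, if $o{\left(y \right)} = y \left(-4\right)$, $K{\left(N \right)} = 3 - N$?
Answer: $- \frac{1146397}{34} \approx -33718.0$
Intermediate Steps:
$o{\left(y \right)} = - 4 y$
$u{\left(I \right)} = - 3 I$ ($u{\left(I \right)} = - 4 I + \left(3 - 4\right) \left(- I\right) = - 4 I - - I = - 4 I + I = - 3 I$)
$u{\left(- \frac{10}{68} - -11 \right)} - 33685 = - 3 \left(- \frac{10}{68} - -11\right) - 33685 = - 3 \left(\left(-10\right) \frac{1}{68} + 11\right) - 33685 = - 3 \left(- \frac{5}{34} + 11\right) - 33685 = \left(-3\right) \frac{369}{34} - 33685 = - \frac{1107}{34} - 33685 = - \frac{1146397}{34}$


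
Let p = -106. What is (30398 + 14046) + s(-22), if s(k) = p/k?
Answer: 488937/11 ≈ 44449.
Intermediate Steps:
s(k) = -106/k
(30398 + 14046) + s(-22) = (30398 + 14046) - 106/(-22) = 44444 - 106*(-1/22) = 44444 + 53/11 = 488937/11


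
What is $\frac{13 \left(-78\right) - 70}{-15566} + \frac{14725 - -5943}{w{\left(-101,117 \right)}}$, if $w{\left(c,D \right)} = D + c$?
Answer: $\frac{40216929}{31132} \approx 1291.8$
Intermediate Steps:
$\frac{13 \left(-78\right) - 70}{-15566} + \frac{14725 - -5943}{w{\left(-101,117 \right)}} = \frac{13 \left(-78\right) - 70}{-15566} + \frac{14725 - -5943}{117 - 101} = \left(-1014 - 70\right) \left(- \frac{1}{15566}\right) + \frac{14725 + 5943}{16} = \left(-1084\right) \left(- \frac{1}{15566}\right) + 20668 \cdot \frac{1}{16} = \frac{542}{7783} + \frac{5167}{4} = \frac{40216929}{31132}$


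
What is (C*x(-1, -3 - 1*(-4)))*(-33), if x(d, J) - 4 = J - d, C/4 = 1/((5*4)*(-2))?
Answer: 99/5 ≈ 19.800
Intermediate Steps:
C = -⅒ (C = 4/(((5*4)*(-2))) = 4/((20*(-2))) = 4/(-40) = 4*(-1/40) = -⅒ ≈ -0.10000)
x(d, J) = 4 + J - d (x(d, J) = 4 + (J - d) = 4 + J - d)
(C*x(-1, -3 - 1*(-4)))*(-33) = -(4 + (-3 - 1*(-4)) - 1*(-1))/10*(-33) = -(4 + (-3 + 4) + 1)/10*(-33) = -(4 + 1 + 1)/10*(-33) = -⅒*6*(-33) = -⅗*(-33) = 99/5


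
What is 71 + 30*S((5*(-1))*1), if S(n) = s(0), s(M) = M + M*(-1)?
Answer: 71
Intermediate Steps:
s(M) = 0 (s(M) = M - M = 0)
S(n) = 0
71 + 30*S((5*(-1))*1) = 71 + 30*0 = 71 + 0 = 71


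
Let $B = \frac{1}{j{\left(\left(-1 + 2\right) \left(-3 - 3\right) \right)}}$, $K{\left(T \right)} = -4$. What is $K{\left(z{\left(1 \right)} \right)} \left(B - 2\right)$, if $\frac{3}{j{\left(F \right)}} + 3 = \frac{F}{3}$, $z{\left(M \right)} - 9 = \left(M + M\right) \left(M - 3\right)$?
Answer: $\frac{44}{3} \approx 14.667$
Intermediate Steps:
$z{\left(M \right)} = 9 + 2 M \left(-3 + M\right)$ ($z{\left(M \right)} = 9 + \left(M + M\right) \left(M - 3\right) = 9 + 2 M \left(-3 + M\right)$)
$j{\left(F \right)} = \frac{3}{-3 + \frac{F}{3}}$
$B = - \frac{5}{3}$ ($B = \frac{1}{9 \frac{1}{-9 + \left(-1 + 2\right) \left(-3 - 3\right)}} = \frac{1}{9 \frac{1}{-9 + 1 \left(-6\right)}} = \frac{1}{9 \frac{1}{-9 - 6}} = \frac{1}{9 \frac{1}{-15}} = \frac{1}{9 \left(- \frac{1}{15}\right)} = \frac{1}{- \frac{3}{5}} = - \frac{5}{3} \approx -1.6667$)
$K{\left(z{\left(1 \right)} \right)} \left(B - 2\right) = - 4 \left(- \frac{5}{3} - 2\right) = \left(-4\right) \left(- \frac{11}{3}\right) = \frac{44}{3}$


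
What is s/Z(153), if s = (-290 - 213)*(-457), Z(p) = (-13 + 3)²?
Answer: 229871/100 ≈ 2298.7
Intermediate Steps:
Z(p) = 100 (Z(p) = (-10)² = 100)
s = 229871 (s = -503*(-457) = 229871)
s/Z(153) = 229871/100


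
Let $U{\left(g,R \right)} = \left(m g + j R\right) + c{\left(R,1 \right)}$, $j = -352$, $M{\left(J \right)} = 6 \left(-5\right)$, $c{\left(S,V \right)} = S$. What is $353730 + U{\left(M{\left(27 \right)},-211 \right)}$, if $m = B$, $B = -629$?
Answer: $446661$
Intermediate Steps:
$M{\left(J \right)} = -30$
$m = -629$
$U{\left(g,R \right)} = - 629 g - 351 R$ ($U{\left(g,R \right)} = \left(- 629 g - 352 R\right) + R = - 629 g - 351 R$)
$353730 + U{\left(M{\left(27 \right)},-211 \right)} = 353730 - -92931 = 353730 + \left(18870 + 74061\right) = 353730 + 92931 = 446661$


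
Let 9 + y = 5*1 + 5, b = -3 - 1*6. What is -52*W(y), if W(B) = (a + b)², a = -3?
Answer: -7488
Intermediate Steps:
b = -9 (b = -3 - 6 = -9)
y = 1 (y = -9 + (5*1 + 5) = -9 + (5 + 5) = -9 + 10 = 1)
W(B) = 144 (W(B) = (-3 - 9)² = (-12)² = 144)
-52*W(y) = -52*144 = -7488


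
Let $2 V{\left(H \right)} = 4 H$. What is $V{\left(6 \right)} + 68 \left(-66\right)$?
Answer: $-4476$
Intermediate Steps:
$V{\left(H \right)} = 2 H$ ($V{\left(H \right)} = \frac{4 H}{2} = 2 H$)
$V{\left(6 \right)} + 68 \left(-66\right) = 2 \cdot 6 + 68 \left(-66\right) = 12 - 4488 = -4476$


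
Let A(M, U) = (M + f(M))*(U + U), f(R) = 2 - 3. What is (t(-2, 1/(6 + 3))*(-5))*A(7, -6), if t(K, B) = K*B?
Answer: -80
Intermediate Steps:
f(R) = -1
A(M, U) = 2*U*(-1 + M) (A(M, U) = (M - 1)*(U + U) = (-1 + M)*(2*U) = 2*U*(-1 + M))
t(K, B) = B*K
(t(-2, 1/(6 + 3))*(-5))*A(7, -6) = ((-2/(6 + 3))*(-5))*(2*(-6)*(-1 + 7)) = ((-2/9)*(-5))*(2*(-6)*6) = (((1/9)*(-2))*(-5))*(-72) = -2/9*(-5)*(-72) = (10/9)*(-72) = -80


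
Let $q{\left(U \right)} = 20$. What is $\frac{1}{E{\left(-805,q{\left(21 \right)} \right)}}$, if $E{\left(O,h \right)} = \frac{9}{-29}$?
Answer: $- \frac{29}{9} \approx -3.2222$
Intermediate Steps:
$E{\left(O,h \right)} = - \frac{9}{29}$ ($E{\left(O,h \right)} = 9 \left(- \frac{1}{29}\right) = - \frac{9}{29}$)
$\frac{1}{E{\left(-805,q{\left(21 \right)} \right)}} = \frac{1}{- \frac{9}{29}} = - \frac{29}{9}$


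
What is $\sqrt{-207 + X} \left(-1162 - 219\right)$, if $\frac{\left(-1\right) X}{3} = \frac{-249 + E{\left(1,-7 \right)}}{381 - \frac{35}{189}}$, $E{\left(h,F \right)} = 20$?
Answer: $- \frac{20715 i \sqrt{96414314}}{10282} \approx - 19782.0 i$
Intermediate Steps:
$X = \frac{18549}{10282}$ ($X = - 3 \frac{-249 + 20}{381 - \frac{35}{189}} = - 3 \left(- \frac{229}{381 - \frac{5}{27}}\right) = - 3 \left(- \frac{229}{\frac{10282}{27}}\right) = - 3 \left(\left(-229\right) \frac{27}{10282}\right) = \left(-3\right) \left(- \frac{6183}{10282}\right) = \frac{18549}{10282} \approx 1.804$)
$\sqrt{-207 + X} \left(-1162 - 219\right) = \sqrt{-207 + \frac{18549}{10282}} \left(-1162 - 219\right) = \sqrt{- \frac{2109825}{10282}} \left(-1381\right) = \frac{15 i \sqrt{96414314}}{10282} \left(-1381\right) = - \frac{20715 i \sqrt{96414314}}{10282}$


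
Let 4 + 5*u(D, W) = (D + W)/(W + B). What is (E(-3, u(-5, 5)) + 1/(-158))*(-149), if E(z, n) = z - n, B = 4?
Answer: 259707/790 ≈ 328.74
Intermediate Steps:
u(D, W) = -4/5 + (D + W)/(5*(4 + W)) (u(D, W) = -4/5 + ((D + W)/(W + 4))/5 = -4/5 + ((D + W)/(4 + W))/5 = -4/5 + (D + W)/(5*(4 + W)))
(E(-3, u(-5, 5)) + 1/(-158))*(-149) = ((-3 - (-16 - 5 - 3*5)/(5*(4 + 5))) + 1/(-158))*(-149) = ((-3 - (-16 - 5 - 15)/(5*9)) - 1/158)*(-149) = ((-3 - (-36)/(5*9)) - 1/158)*(-149) = ((-3 - 1*(-4/5)) - 1/158)*(-149) = ((-3 + 4/5) - 1/158)*(-149) = (-11/5 - 1/158)*(-149) = -1743/790*(-149) = 259707/790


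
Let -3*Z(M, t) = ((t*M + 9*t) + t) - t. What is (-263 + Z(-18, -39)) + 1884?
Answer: 1504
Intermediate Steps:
Z(M, t) = -3*t - M*t/3 (Z(M, t) = -(((t*M + 9*t) + t) - t)/3 = -(((M*t + 9*t) + t) - t)/3 = -(((9*t + M*t) + t) - t)/3 = -((10*t + M*t) - t)/3 = -(9*t + M*t)/3 = -3*t - M*t/3)
(-263 + Z(-18, -39)) + 1884 = (-263 - ⅓*(-39)*(9 - 18)) + 1884 = (-263 - ⅓*(-39)*(-9)) + 1884 = (-263 - 117) + 1884 = -380 + 1884 = 1504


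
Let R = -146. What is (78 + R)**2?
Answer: 4624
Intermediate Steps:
(78 + R)**2 = (78 - 146)**2 = (-68)**2 = 4624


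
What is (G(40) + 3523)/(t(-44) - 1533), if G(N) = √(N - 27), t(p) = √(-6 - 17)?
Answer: -(3523 + √13)/(1533 - I*√23) ≈ -2.3004 - 0.0071967*I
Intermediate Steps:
t(p) = I*√23 (t(p) = √(-23) = I*√23)
G(N) = √(-27 + N)
(G(40) + 3523)/(t(-44) - 1533) = (√(-27 + 40) + 3523)/(I*√23 - 1533) = (√13 + 3523)/(-1533 + I*√23) = (3523 + √13)/(-1533 + I*√23)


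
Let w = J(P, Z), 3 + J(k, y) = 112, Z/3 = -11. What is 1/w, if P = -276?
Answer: 1/109 ≈ 0.0091743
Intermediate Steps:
Z = -33 (Z = 3*(-11) = -33)
J(k, y) = 109 (J(k, y) = -3 + 112 = 109)
w = 109
1/w = 1/109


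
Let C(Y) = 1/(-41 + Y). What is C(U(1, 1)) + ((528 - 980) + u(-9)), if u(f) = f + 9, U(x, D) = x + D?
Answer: -17629/39 ≈ -452.03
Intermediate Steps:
U(x, D) = D + x
u(f) = 9 + f
C(U(1, 1)) + ((528 - 980) + u(-9)) = 1/(-41 + (1 + 1)) + ((528 - 980) + (9 - 9)) = 1/(-41 + 2) + (-452 + 0) = 1/(-39) - 452 = -1/39 - 452 = -17629/39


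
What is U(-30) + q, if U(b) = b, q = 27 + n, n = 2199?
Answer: 2196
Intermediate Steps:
q = 2226 (q = 27 + 2199 = 2226)
U(-30) + q = -30 + 2226 = 2196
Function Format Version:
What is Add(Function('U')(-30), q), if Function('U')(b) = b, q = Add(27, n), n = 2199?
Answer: 2196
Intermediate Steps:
q = 2226 (q = Add(27, 2199) = 2226)
Add(Function('U')(-30), q) = Add(-30, 2226) = 2196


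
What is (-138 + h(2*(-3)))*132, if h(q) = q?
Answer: -19008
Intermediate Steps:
(-138 + h(2*(-3)))*132 = (-138 + 2*(-3))*132 = (-138 - 6)*132 = -144*132 = -19008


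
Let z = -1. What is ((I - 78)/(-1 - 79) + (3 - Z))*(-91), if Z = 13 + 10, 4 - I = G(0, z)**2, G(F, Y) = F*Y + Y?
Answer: 27755/16 ≈ 1734.7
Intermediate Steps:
G(F, Y) = Y + F*Y
I = 3 (I = 4 - (-(1 + 0))**2 = 4 - (-1*1)**2 = 4 - 1*(-1)**2 = 4 - 1*1 = 4 - 1 = 3)
Z = 23
((I - 78)/(-1 - 79) + (3 - Z))*(-91) = ((3 - 78)/(-1 - 79) + (3 - 1*23))*(-91) = (-75/(-80) + (3 - 23))*(-91) = (-75*(-1/80) - 20)*(-91) = (15/16 - 20)*(-91) = -305/16*(-91) = 27755/16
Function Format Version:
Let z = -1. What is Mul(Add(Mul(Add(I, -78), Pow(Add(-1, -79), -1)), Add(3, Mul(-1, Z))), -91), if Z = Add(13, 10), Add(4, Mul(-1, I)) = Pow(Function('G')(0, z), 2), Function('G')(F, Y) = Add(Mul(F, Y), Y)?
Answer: Rational(27755, 16) ≈ 1734.7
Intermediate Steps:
Function('G')(F, Y) = Add(Y, Mul(F, Y))
I = 3 (I = Add(4, Mul(-1, Pow(Mul(-1, Add(1, 0)), 2))) = Add(4, Mul(-1, Pow(Mul(-1, 1), 2))) = Add(4, Mul(-1, Pow(-1, 2))) = Add(4, Mul(-1, 1)) = Add(4, -1) = 3)
Z = 23
Mul(Add(Mul(Add(I, -78), Pow(Add(-1, -79), -1)), Add(3, Mul(-1, Z))), -91) = Mul(Add(Mul(Add(3, -78), Pow(Add(-1, -79), -1)), Add(3, Mul(-1, 23))), -91) = Mul(Add(Mul(-75, Pow(-80, -1)), Add(3, -23)), -91) = Mul(Add(Mul(-75, Rational(-1, 80)), -20), -91) = Mul(Add(Rational(15, 16), -20), -91) = Mul(Rational(-305, 16), -91) = Rational(27755, 16)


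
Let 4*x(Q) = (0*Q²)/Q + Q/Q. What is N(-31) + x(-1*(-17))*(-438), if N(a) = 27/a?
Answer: -6843/62 ≈ -110.37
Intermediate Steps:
x(Q) = ¼ (x(Q) = ((0*Q²)/Q + Q/Q)/4 = (0/Q + 1)/4 = (0 + 1)/4 = (¼)*1 = ¼)
N(-31) + x(-1*(-17))*(-438) = 27/(-31) + (¼)*(-438) = 27*(-1/31) - 219/2 = -27/31 - 219/2 = -6843/62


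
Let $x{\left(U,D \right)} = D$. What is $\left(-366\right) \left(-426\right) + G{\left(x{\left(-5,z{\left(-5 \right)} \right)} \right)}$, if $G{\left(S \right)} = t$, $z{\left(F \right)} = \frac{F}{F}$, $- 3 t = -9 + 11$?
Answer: $\frac{467746}{3} \approx 1.5592 \cdot 10^{5}$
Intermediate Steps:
$t = - \frac{2}{3}$ ($t = - \frac{-9 + 11}{3} = \left(- \frac{1}{3}\right) 2 = - \frac{2}{3} \approx -0.66667$)
$z{\left(F \right)} = 1$
$G{\left(S \right)} = - \frac{2}{3}$
$\left(-366\right) \left(-426\right) + G{\left(x{\left(-5,z{\left(-5 \right)} \right)} \right)} = \left(-366\right) \left(-426\right) - \frac{2}{3} = 155916 - \frac{2}{3} = \frac{467746}{3}$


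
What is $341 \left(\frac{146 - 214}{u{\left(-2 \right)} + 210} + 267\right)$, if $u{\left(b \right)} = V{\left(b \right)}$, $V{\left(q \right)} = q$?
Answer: $\frac{4728647}{52} \approx 90936.0$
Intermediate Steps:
$u{\left(b \right)} = b$
$341 \left(\frac{146 - 214}{u{\left(-2 \right)} + 210} + 267\right) = 341 \left(\frac{146 - 214}{-2 + 210} + 267\right) = 341 \left(- \frac{68}{208} + 267\right) = 341 \left(\left(-68\right) \frac{1}{208} + 267\right) = 341 \left(- \frac{17}{52} + 267\right) = 341 \cdot \frac{13867}{52} = \frac{4728647}{52}$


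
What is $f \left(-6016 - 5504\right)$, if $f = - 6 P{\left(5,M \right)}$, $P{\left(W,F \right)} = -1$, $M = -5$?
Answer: $-69120$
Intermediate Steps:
$f = 6$ ($f = \left(-6\right) \left(-1\right) = 6$)
$f \left(-6016 - 5504\right) = 6 \left(-6016 - 5504\right) = 6 \left(-11520\right) = -69120$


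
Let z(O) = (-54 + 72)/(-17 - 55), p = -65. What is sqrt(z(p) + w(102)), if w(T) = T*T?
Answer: sqrt(41615)/2 ≈ 102.00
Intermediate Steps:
w(T) = T**2
z(O) = -1/4 (z(O) = 18/(-72) = 18*(-1/72) = -1/4)
sqrt(z(p) + w(102)) = sqrt(-1/4 + 102**2) = sqrt(-1/4 + 10404) = sqrt(41615/4) = sqrt(41615)/2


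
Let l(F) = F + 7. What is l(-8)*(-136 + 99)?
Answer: 37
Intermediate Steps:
l(F) = 7 + F
l(-8)*(-136 + 99) = (7 - 8)*(-136 + 99) = -1*(-37) = 37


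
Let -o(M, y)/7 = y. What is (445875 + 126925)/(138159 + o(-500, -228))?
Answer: 114560/27951 ≈ 4.0986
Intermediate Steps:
o(M, y) = -7*y
(445875 + 126925)/(138159 + o(-500, -228)) = (445875 + 126925)/(138159 - 7*(-228)) = 572800/(138159 + 1596) = 572800/139755 = 572800*(1/139755) = 114560/27951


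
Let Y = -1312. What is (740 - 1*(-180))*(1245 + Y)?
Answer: -61640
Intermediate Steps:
(740 - 1*(-180))*(1245 + Y) = (740 - 1*(-180))*(1245 - 1312) = (740 + 180)*(-67) = 920*(-67) = -61640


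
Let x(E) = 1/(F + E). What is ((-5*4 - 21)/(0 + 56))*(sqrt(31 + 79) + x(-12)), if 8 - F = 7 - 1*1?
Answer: 41/560 - 41*sqrt(110)/56 ≈ -7.6056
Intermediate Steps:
F = 2 (F = 8 - (7 - 1*1) = 8 - (7 - 1) = 8 - 1*6 = 8 - 6 = 2)
x(E) = 1/(2 + E)
((-5*4 - 21)/(0 + 56))*(sqrt(31 + 79) + x(-12)) = ((-5*4 - 21)/(0 + 56))*(sqrt(31 + 79) + 1/(2 - 12)) = ((-20 - 21)/56)*(sqrt(110) + 1/(-10)) = (-41*1/56)*(sqrt(110) - 1/10) = -41*(-1/10 + sqrt(110))/56 = 41/560 - 41*sqrt(110)/56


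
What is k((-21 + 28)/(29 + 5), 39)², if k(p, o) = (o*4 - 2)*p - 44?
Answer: 43681/289 ≈ 151.15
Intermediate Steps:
k(p, o) = -44 + p*(-2 + 4*o) (k(p, o) = (4*o - 2)*p - 44 = (-2 + 4*o)*p - 44 = p*(-2 + 4*o) - 44 = -44 + p*(-2 + 4*o))
k((-21 + 28)/(29 + 5), 39)² = (-44 - 2*(-21 + 28)/(29 + 5) + 4*39*((-21 + 28)/(29 + 5)))² = (-44 - 14/34 + 4*39*(7/34))² = (-44 - 14/34 + 4*39*(7*(1/34)))² = (-44 - 2*7/34 + 4*39*(7/34))² = (-44 - 7/17 + 546/17)² = (-209/17)² = 43681/289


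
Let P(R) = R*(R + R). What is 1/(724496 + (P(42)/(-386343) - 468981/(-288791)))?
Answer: 25455711/18442601902901 ≈ 1.3803e-6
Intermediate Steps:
P(R) = 2*R**2 (P(R) = R*(2*R) = 2*R**2)
1/(724496 + (P(42)/(-386343) - 468981/(-288791))) = 1/(724496 + ((2*42**2)/(-386343) - 468981/(-288791))) = 1/(724496 + ((2*1764)*(-1/386343) - 468981*(-1/288791))) = 1/(724496 + (3528*(-1/386343) + 963/593)) = 1/(724496 + (-392/42927 + 963/593)) = 1/(724496 + 41106245/25455711) = 1/(18442601902901/25455711) = 25455711/18442601902901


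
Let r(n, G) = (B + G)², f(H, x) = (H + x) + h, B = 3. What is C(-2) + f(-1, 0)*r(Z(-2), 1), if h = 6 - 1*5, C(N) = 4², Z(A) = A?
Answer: 16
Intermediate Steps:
C(N) = 16
h = 1 (h = 6 - 5 = 1)
f(H, x) = 1 + H + x (f(H, x) = (H + x) + 1 = 1 + H + x)
r(n, G) = (3 + G)²
C(-2) + f(-1, 0)*r(Z(-2), 1) = 16 + (1 - 1 + 0)*(3 + 1)² = 16 + 0*4² = 16 + 0*16 = 16 + 0 = 16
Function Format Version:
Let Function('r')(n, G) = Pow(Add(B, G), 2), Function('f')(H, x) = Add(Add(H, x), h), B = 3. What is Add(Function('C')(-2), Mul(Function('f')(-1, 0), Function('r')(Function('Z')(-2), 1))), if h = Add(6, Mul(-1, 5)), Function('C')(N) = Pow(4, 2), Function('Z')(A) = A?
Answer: 16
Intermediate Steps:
Function('C')(N) = 16
h = 1 (h = Add(6, -5) = 1)
Function('f')(H, x) = Add(1, H, x) (Function('f')(H, x) = Add(Add(H, x), 1) = Add(1, H, x))
Function('r')(n, G) = Pow(Add(3, G), 2)
Add(Function('C')(-2), Mul(Function('f')(-1, 0), Function('r')(Function('Z')(-2), 1))) = Add(16, Mul(Add(1, -1, 0), Pow(Add(3, 1), 2))) = Add(16, Mul(0, Pow(4, 2))) = Add(16, Mul(0, 16)) = Add(16, 0) = 16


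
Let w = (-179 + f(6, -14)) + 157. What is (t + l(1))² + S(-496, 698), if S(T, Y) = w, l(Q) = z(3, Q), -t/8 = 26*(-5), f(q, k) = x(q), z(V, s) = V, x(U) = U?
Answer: 1087833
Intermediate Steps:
f(q, k) = q
t = 1040 (t = -208*(-5) = -8*(-130) = 1040)
w = -16 (w = (-179 + 6) + 157 = -173 + 157 = -16)
l(Q) = 3
S(T, Y) = -16
(t + l(1))² + S(-496, 698) = (1040 + 3)² - 16 = 1043² - 16 = 1087849 - 16 = 1087833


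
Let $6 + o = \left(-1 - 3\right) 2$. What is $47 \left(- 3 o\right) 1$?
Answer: $1974$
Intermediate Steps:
$o = -14$ ($o = -6 + \left(-1 - 3\right) 2 = -6 - 8 = -14$)
$47 \left(- 3 o\right) 1 = 47 \left(\left(-3\right) \left(-14\right)\right) 1 = 47 \cdot 42 \cdot 1 = 1974 \cdot 1 = 1974$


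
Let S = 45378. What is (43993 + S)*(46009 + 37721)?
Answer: 7483033830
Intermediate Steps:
(43993 + S)*(46009 + 37721) = (43993 + 45378)*(46009 + 37721) = 89371*83730 = 7483033830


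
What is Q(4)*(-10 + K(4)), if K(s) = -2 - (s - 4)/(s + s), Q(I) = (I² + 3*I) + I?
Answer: -384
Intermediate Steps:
Q(I) = I² + 4*I
K(s) = -2 - (-4 + s)/(2*s)
Q(4)*(-10 + K(4)) = (4*(4 + 4))*(-10 + (-5/2 + 2/4)) = (4*8)*(-10 + (-5/2 + 2*(¼))) = 32*(-10 + (-5/2 + ½)) = 32*(-10 - 2) = 32*(-12) = -384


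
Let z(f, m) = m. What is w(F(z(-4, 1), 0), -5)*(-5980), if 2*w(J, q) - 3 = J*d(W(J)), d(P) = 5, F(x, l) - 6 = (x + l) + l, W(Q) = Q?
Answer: -113620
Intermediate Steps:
F(x, l) = 6 + x + 2*l (F(x, l) = 6 + ((x + l) + l) = 6 + ((l + x) + l) = 6 + (x + 2*l) = 6 + x + 2*l)
w(J, q) = 3/2 + 5*J/2 (w(J, q) = 3/2 + (J*5)/2 = 3/2 + (5*J)/2 = 3/2 + 5*J/2)
w(F(z(-4, 1), 0), -5)*(-5980) = (3/2 + 5*(6 + 1 + 2*0)/2)*(-5980) = (3/2 + 5*(6 + 1 + 0)/2)*(-5980) = (3/2 + (5/2)*7)*(-5980) = (3/2 + 35/2)*(-5980) = 19*(-5980) = -113620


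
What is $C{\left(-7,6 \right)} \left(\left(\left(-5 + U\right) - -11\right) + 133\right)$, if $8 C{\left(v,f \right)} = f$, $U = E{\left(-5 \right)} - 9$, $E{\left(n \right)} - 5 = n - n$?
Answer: $\frac{405}{4} \approx 101.25$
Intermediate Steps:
$E{\left(n \right)} = 5$ ($E{\left(n \right)} = 5 + \left(n - n\right) = 5 + 0 = 5$)
$U = -4$ ($U = 5 - 9 = -4$)
$C{\left(v,f \right)} = \frac{f}{8}$
$C{\left(-7,6 \right)} \left(\left(\left(-5 + U\right) - -11\right) + 133\right) = \frac{1}{8} \cdot 6 \left(\left(\left(-5 - 4\right) - -11\right) + 133\right) = \frac{3 \left(\left(-9 + 11\right) + 133\right)}{4} = \frac{3 \left(2 + 133\right)}{4} = \frac{3}{4} \cdot 135 = \frac{405}{4}$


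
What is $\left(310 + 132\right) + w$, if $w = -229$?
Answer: $213$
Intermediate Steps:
$\left(310 + 132\right) + w = \left(310 + 132\right) - 229 = 442 - 229 = 213$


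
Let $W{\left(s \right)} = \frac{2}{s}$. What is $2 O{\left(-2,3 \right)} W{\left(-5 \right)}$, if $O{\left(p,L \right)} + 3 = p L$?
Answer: $\frac{36}{5} \approx 7.2$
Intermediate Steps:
$O{\left(p,L \right)} = -3 + L p$ ($O{\left(p,L \right)} = -3 + p L = -3 + L p$)
$2 O{\left(-2,3 \right)} W{\left(-5 \right)} = 2 \left(-3 + 3 \left(-2\right)\right) \frac{2}{-5} = 2 \left(-3 - 6\right) 2 \left(- \frac{1}{5}\right) = 2 \left(-9\right) \left(- \frac{2}{5}\right) = \left(-18\right) \left(- \frac{2}{5}\right) = \frac{36}{5}$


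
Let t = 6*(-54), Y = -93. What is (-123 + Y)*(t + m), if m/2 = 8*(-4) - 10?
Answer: 88128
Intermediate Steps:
t = -324
m = -84 (m = 2*(8*(-4) - 10) = 2*(-32 - 10) = 2*(-42) = -84)
(-123 + Y)*(t + m) = (-123 - 93)*(-324 - 84) = -216*(-408) = 88128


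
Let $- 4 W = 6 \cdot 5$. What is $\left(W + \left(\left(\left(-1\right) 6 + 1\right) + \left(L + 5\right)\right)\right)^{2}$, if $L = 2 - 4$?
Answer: $\frac{361}{4} \approx 90.25$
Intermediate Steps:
$L = -2$ ($L = 2 - 4 = -2$)
$W = - \frac{15}{2}$ ($W = - \frac{6 \cdot 5}{4} = \left(- \frac{1}{4}\right) 30 = - \frac{15}{2} \approx -7.5$)
$\left(W + \left(\left(\left(-1\right) 6 + 1\right) + \left(L + 5\right)\right)\right)^{2} = \left(- \frac{15}{2} + \left(\left(\left(-1\right) 6 + 1\right) + \left(-2 + 5\right)\right)\right)^{2} = \left(- \frac{15}{2} + \left(\left(-6 + 1\right) + 3\right)\right)^{2} = \left(- \frac{15}{2} + \left(-5 + 3\right)\right)^{2} = \left(- \frac{15}{2} - 2\right)^{2} = \left(- \frac{19}{2}\right)^{2} = \frac{361}{4}$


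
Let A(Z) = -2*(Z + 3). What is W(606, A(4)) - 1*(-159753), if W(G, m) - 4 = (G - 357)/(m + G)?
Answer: 94576393/592 ≈ 1.5976e+5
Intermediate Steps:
A(Z) = -6 - 2*Z (A(Z) = -2*(3 + Z) = -6 - 2*Z)
W(G, m) = 4 + (-357 + G)/(G + m) (W(G, m) = 4 + (G - 357)/(m + G) = 4 + (-357 + G)/(G + m))
W(606, A(4)) - 1*(-159753) = (-357 + 4*(-6 - 2*4) + 5*606)/(606 + (-6 - 2*4)) - 1*(-159753) = (-357 + 4*(-6 - 8) + 3030)/(606 + (-6 - 8)) + 159753 = (-357 + 4*(-14) + 3030)/(606 - 14) + 159753 = (-357 - 56 + 3030)/592 + 159753 = (1/592)*2617 + 159753 = 2617/592 + 159753 = 94576393/592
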